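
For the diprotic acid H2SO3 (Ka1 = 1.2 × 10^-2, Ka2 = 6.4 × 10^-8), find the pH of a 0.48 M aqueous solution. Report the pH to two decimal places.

Ka1 ≫ Ka2, so treat the first dissociation as the only significant source of H+.
Ka1 = x²/(0.48 − x) = 1.2 × 10^-2
Solving the quadratic: x = (−Ka1 + √(Ka1² + 4·Ka1·C₀))/2 = 7.01 × 10^-2 M
pH = −log(7.01 × 10^-2) = 1.15

pH = 1.15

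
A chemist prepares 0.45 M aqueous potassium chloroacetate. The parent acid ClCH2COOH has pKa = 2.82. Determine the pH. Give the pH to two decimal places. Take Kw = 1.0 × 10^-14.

ClCH2COO- is the conjugate base of the weak acid ClCH2COOH.
Ka = 10^(−2.82) = 1.51 × 10^-3
Kb = Kw/Ka = 1.0×10^-14 / 1.51 × 10^-3 = 6.62 × 10^-12
From the ICE table, Kb = x²/(0.45 − x) = 6.62 × 10^-12.
Since Kb ≪ C₀, x ≈ √(Kb·C₀) = 1.73 × 10^-6 M.
(x/C₀ = 0.00038% < 5%, so the approximation holds.)
pOH = 5.76, so pH = 14.00 − pOH = 8.24

pH = 8.24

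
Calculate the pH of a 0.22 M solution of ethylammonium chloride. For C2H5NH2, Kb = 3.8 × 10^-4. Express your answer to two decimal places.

C2H5NH3+ is the conjugate acid of the weak base C2H5NH2.
Ka = Kw/Kb = 1.0×10^-14 / 3.8 × 10^-4 = 2.63 × 10^-11
Ka = [H+]²/(0.22 − [H+]) = 2.63 × 10^-11
Assume [H+] ≪ 0.22: [H+] ≈ √(2.63 × 10^-11 × 0.22) = 2.41 × 10^-6 M
pH = −log(2.41 × 10^-6) = 5.62

pH = 5.62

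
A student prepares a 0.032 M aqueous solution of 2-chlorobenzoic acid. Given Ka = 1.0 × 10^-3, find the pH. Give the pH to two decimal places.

ClC6H4COOH ⇌ ClC6H4COO- + H+
Ka = x²/(0.032 − x) = 1.0 × 10^-3
The 5% rule fails; solving x² + Ka·x − Ka·C₀ = 0 exactly:
x = (−Ka + √(Ka² + 4·Ka·C₀))/2 = 5.18 × 10^-3 M
pH = −log(5.18 × 10^-3) = 2.29

pH = 2.29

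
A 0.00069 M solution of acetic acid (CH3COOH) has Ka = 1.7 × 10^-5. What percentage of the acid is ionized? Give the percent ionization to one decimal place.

CH3COOH ⇌ CH3COO- + H+; let x = [H+] at equilibrium.
Solve x² + 1.7e-05x − 1.17e-08 = 0 → x = 1.00 × 10^-4 M
% ionization = x/C₀ × 100% = 1.00 × 10^-4/0.00069 × 100% = 14.5%

14.5%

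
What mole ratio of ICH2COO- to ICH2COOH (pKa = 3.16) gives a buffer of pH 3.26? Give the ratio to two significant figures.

ratio = 1.3

pH = pKa + log(r) ⇒ log(r) = 3.26 − 3.16 = +0.10
r = [ICH2COO-]/[ICH2COOH] = 10^(+0.10) = 1.26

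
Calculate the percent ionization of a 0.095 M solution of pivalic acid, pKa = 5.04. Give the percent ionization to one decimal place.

1.0%

(CH3)3CCOOH ⇌ (CH3)3CCOO- + H+; let x = [H+] at equilibrium.
Ka = 10^(−5.04) = 9.12 × 10^-6
x ≈ √(Ka·C₀) = √(9.12 × 10^-6 × 0.095) = 9.31 × 10^-4 M
% ionization = x/C₀ × 100% = 9.31 × 10^-4/0.095 × 100% = 1.0%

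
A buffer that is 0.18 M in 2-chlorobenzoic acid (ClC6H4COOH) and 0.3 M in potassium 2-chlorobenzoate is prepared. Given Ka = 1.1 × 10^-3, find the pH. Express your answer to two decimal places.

pH = 3.18

pKa = −log(1.1 × 10^-3) = 2.959
Henderson–Hasselbalch: pH = pKa + log([ClC6H4COO-]/[ClC6H4COOH]) = 2.959 + log(0.3/0.18)
pH = 2.959 + (+0.222) = 3.18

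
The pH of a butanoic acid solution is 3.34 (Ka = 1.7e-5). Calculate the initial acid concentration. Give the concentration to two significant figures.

C₀ = 1.3 × 10^-2 M

[H+] = 10^(-3.34) = 4.57 × 10^-4 M = x
Ka = x²/(C₀ − x) ⇒ C₀ = x + x²/Ka
C₀ = 4.57 × 10^-4 + (4.57 × 10^-4)²/(1.7 × 10^-5) = 1.27 × 10^-2 M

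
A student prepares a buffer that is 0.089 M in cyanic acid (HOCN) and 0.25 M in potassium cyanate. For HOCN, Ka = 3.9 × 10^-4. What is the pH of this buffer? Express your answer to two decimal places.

pH = 3.86

pKa = −log(3.9 × 10^-4) = 3.409
Henderson–Hasselbalch: pH = pKa + log([OCN-]/[HOCN]) = 3.409 + log(0.25/0.089)
pH = 3.409 + (+0.449) = 3.86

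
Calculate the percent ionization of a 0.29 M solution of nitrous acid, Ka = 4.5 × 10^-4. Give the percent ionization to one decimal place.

HNO2 ⇌ NO2- + H+; let x = [H+] at equilibrium.
x ≈ √(Ka·C₀) = √(4.5 × 10^-4 × 0.29) = 1.14 × 10^-2 M
% ionization = x/C₀ × 100% = 1.14 × 10^-2/0.29 × 100% = 3.9%

3.9%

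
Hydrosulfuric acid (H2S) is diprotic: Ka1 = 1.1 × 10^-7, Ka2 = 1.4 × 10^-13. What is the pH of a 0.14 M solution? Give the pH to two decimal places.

pH = 3.91

Ka1 ≫ Ka2, so treat the first dissociation as the only significant source of H+.
Ka1 = x²/(0.14 − x) = 1.1 × 10^-7
x ≈ √(1.1 × 10^-7 × 0.14) = 1.24 × 10^-4 M
pH = −log(1.24 × 10^-4) = 3.91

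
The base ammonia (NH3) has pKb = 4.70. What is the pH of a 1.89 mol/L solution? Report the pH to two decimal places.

NH3 + H2O ⇌ NH4+ + OH-
Kb = 10^(−4.70) = 2.00 × 10^-5
Kb = [OH-]²/(1.89 − [OH-]) = 2.00 × 10^-5
Assume [OH-] ≪ 1.89: [OH-] ≈ √(2.00 × 10^-5 × 1.89) = 6.15 × 10^-3 M
Check: 0.33% ionized — well under 5%, approximation valid.
pOH = 2.21, so pH = 14.00 − pOH = 11.79

pH = 11.79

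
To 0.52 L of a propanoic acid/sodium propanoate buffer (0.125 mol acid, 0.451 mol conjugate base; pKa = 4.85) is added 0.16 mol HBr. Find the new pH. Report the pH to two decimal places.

Added H+ converts CH3CH2COO- to CH3CH2COOH: CH3CH2COOH → 0.285 mol, CH3CH2COO- → 0.291 mol.
pH = pKa + log(n_CH3CH2COO-/n_CH3CH2COOH) = 4.85 + log(0.291/0.285) = 4.85 + (+0.009)

pH = 4.86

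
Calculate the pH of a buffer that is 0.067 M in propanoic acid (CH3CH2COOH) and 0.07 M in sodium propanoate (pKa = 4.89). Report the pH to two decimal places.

Henderson–Hasselbalch: pH = pKa + log([CH3CH2COO-]/[CH3CH2COOH]) = 4.89 + log(0.07/0.067)
pH = 4.89 + (+0.019) = 4.91

pH = 4.91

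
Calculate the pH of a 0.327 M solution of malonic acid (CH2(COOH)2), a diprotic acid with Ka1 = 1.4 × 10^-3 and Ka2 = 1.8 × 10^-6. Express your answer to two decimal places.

pH = 1.68

Since Ka1 ≫ Ka2, the first ionization dominates [H+].
Ka1 = x²/(0.327 − x) = 1.4 × 10^-3
Solving the quadratic: x = (−Ka1 + √(Ka1² + 4·Ka1·C₀))/2 = 2.07 × 10^-2 M
pH = −log(2.07 × 10^-2) = 1.68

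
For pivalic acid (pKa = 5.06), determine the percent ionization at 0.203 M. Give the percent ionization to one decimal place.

0.7%

(CH3)3CCOOH ⇌ (CH3)3CCOO- + H+; let x = [H+] at equilibrium.
Ka = 10^(−5.06) = 8.71 × 10^-6
x ≈ √(Ka·C₀) = √(8.71 × 10^-6 × 0.203) = 1.33 × 10^-3 M
% ionization = x/C₀ × 100% = 1.33 × 10^-3/0.203 × 100% = 0.7%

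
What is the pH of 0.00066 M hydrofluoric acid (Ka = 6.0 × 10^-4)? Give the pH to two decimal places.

pH = 3.40

HF ⇌ F- + H+
From the ICE table, Ka = [H+]²/(0.00066 − [H+]) = 6.0 × 10^-4.
[H+] is not negligible relative to C₀; solve [H+]² + 0.0006·[H+] − 3.96e-07 = 0.
[H+] = [−0.0006 + √(0.0006² + 1.58e-06)]/2 = 3.97 × 10^-4 M
pH = −log[H+] = −log(3.97 × 10^-4) = 3.40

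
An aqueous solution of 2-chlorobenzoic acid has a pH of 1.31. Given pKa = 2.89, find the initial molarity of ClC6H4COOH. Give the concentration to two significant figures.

C₀ = 1.9 M

[H+] = 10^(-1.31) = 4.90 × 10^-2 M = x
Ka = 10^(−2.89) = 1.29 × 10^-3
Ka = x²/(C₀ − x) ⇒ C₀ = x + x²/Ka
C₀ = 4.90 × 10^-2 + (4.90 × 10^-2)²/(1.29 × 10^-3) = 1.91 M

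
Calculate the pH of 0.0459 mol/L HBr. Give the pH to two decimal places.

pH = 1.34

HBr is a strong acid and dissociates completely, so [H+] = 0.0459 M.
pH = -log(0.0459) = 1.34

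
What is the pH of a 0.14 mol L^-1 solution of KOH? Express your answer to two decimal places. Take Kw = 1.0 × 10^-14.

KOH is a strong base; [OH-] = 0.14 M.
pOH = -log(0.14) = 0.85
pH = 14.00 - 0.85 = 13.15

pH = 13.15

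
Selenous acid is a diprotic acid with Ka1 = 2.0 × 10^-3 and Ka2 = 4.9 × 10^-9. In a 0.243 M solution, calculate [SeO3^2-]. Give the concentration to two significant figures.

First ionization gives [H+] ≈ [HSeO3-] = 2.11 × 10^-2 M.
Second step: Ka2 = [H+][SeO3^2-]/[HSeO3-] ≈ [SeO3^2-] (since [H+] ≈ [HSeO3-]).
So [SeO3^2-] ≈ Ka2.

4.9 × 10^-9 M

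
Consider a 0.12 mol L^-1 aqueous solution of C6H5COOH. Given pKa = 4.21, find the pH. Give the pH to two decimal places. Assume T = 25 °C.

C6H5COOH ⇌ C6H5COO- + H+
Ka = 10^(−4.21) = 6.17 × 10^-5
From the ICE table, Ka = [H+]²/(0.12 − [H+]) = 6.17 × 10^-5.
Assume [H+] ≪ 0.12: [H+] ≈ √(6.17 × 10^-5 × 0.12) = 2.72 × 10^-3 M
pH = −log(2.72 × 10^-3) = 2.57

pH = 2.57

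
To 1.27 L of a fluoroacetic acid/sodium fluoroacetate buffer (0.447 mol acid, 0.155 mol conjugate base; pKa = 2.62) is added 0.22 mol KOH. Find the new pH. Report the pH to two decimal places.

After neutralization: n(FCH2COOH) = 0.227 mol, n(FCH2COO-) = 0.375 mol.
Henderson–Hasselbalch with mole ratio 0.375/0.227: pH = 2.62 + (+0.218)

pH = 2.84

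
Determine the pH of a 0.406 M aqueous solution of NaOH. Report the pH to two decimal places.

pH = 13.61

NaOH is a strong base; [OH-] = 0.406 M.
pOH = -log(0.406) = 0.39
pH = 14.00 - 0.39 = 13.61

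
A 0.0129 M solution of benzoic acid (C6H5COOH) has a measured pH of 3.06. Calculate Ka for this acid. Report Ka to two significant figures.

Ka = 6.3 × 10^-5

[H+] = 10^(-3.06) = 8.71 × 10^-4 M
At equilibrium [HA] = 0.0129 − 8.71 × 10^-4 = 1.20 × 10^-2 M
Ka = [H+][A-]/[HA] = (8.71 × 10^-4)² / 1.20 × 10^-2 = 6.3 × 10^-5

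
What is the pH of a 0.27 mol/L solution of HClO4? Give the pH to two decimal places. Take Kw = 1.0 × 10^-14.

pH = 0.57

HClO4 is a strong acid and dissociates completely, so [H+] = 0.27 M.
pH = -log(0.27) = 0.57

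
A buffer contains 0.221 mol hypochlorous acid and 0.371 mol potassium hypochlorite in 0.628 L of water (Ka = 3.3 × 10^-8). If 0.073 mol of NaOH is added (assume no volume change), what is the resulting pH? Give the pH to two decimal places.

pH = 7.96

OH- converts HOCl to OCl-: HOCl → 0.148 mol, OCl- → 0.444 mol.
pKa = −log(3.3 × 10^-8) = 7.481
pH = pKa + log(n_OCl-/n_HOCl) = 7.481 + log(0.444/0.148) = 7.481 + (+0.477)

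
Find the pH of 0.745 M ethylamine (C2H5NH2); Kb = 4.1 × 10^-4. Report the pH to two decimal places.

pH = 12.24

C2H5NH2 + H2O ⇌ C2H5NH3+ + OH-
Kb = [OH-]²/(0.745 − [OH-]) = 4.1 × 10^-4
Assume [OH-] ≪ 0.745: [OH-] ≈ √(4.1 × 10^-4 × 0.745) = 1.75 × 10^-2 M
([OH-]/C₀ = 2.3% < 5%, so the approximation holds.)
pOH = 1.76, so pH = 14.00 − pOH = 12.24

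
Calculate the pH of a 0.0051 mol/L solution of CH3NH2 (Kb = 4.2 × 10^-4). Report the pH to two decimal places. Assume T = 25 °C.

pH = 11.10

CH3NH2 + H2O ⇌ CH3NH3+ + OH-
Kb = x²/(0.0051 − x) = 4.2 × 10^-4
x is not negligible relative to C₀; solve x² + 0.00042·x − 2.14e-06 = 0.
x = (−Kb + √(Kb² + 4·Kb·C₀))/2 = 1.27 × 10^-3 M
pOH = −log(1.27 × 10^-3) = 2.90; pH = 14.00 − 2.90 = 11.10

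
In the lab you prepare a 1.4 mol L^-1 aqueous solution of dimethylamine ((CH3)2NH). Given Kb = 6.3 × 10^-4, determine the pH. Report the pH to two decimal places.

pH = 12.47

(CH3)2NH + H2O ⇌ (CH3)2NH2+ + OH-
From the ICE table, Kb = [OH-]²/(1.4 − [OH-]) = 6.3 × 10^-4.
Since Kb ≪ C₀, [OH-] ≈ √(Kb·C₀) = 2.97 × 10^-2 M.
pOH = 1.53, so pH = 14.00 − pOH = 12.47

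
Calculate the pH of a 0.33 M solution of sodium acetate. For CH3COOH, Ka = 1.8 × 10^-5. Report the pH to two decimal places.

CH3COO- is the conjugate base of the weak acid CH3COOH.
Kb = Kw/Ka = 1.0×10^-14 / 1.8 × 10^-5 = 5.56 × 10^-10
Kb = [OH-]²/(0.33 − [OH-]) = 5.56 × 10^-10
Since Kb ≪ C₀, [OH-] ≈ √(Kb·C₀) = 1.35 × 10^-5 M.
([OH-]/C₀ = 0.0041% < 5%, so the approximation holds.)
pOH = −log(1.35 × 10^-5) = 4.87; pH = 14.00 − 4.87 = 9.13

pH = 9.13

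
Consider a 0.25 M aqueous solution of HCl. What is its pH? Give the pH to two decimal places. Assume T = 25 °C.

pH = 0.60

HCl is a strong acid and dissociates completely, so [H+] = 0.25 M.
pH = -log(0.25) = 0.60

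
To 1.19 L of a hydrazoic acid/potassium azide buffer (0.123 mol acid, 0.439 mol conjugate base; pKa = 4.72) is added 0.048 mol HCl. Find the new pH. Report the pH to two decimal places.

Added H+ converts N3- to HN3: HN3 → 0.171 mol, N3- → 0.391 mol.
pH = pKa + log([A⁻]/[HA]) = 4.72 + log(0.391/0.171) = 4.72 +0.359

pH = 5.08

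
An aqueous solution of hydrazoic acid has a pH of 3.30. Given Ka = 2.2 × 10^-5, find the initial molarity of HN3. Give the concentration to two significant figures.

[H+] = 10^(-3.30) = 5.01 × 10^-4 M = x
Ka = x²/(C₀ − x) ⇒ C₀ = x + x²/Ka
C₀ = 5.01 × 10^-4 + (5.01 × 10^-4)²/(2.2 × 10^-5) = 1.19 × 10^-2 M

C₀ = 1.2 × 10^-2 M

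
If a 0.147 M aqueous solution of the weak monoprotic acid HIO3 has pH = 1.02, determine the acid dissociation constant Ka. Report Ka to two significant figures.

[H+] = 10^(-1.02) = 9.55 × 10^-2 M
At equilibrium [HA] = 0.147 − 9.55 × 10^-2 = 5.15 × 10^-2 M
Ka = [H+][A-]/[HA] = (9.55 × 10^-2)² / 5.15 × 10^-2 = 1.8 × 10^-1

Ka = 1.8 × 10^-1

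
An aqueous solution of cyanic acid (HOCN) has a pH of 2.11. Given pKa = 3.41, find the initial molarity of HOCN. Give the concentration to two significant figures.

[H+] = 10^(-2.11) = 7.76 × 10^-3 M = x
Ka = 10^(−3.41) = 3.89 × 10^-4
Ka = x²/(C₀ − x) ⇒ C₀ = x + x²/Ka
C₀ = 7.76 × 10^-3 + (7.76 × 10^-3)²/(3.89 × 10^-4) = 1.63 × 10^-1 M

C₀ = 1.6 × 10^-1 M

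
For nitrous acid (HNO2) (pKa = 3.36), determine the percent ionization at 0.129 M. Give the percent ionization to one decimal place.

5.7%

HNO2 ⇌ NO2- + H+; let x = [H+] at equilibrium.
Ka = 10^(−3.36) = 4.37 × 10^-4
Solve x² + 0.000437x − 5.64e-05 = 0 → x = 7.29 × 10^-3 M
Fraction ionized = 7.29 × 10^-3 / 0.129 = 0.0565 → 5.7%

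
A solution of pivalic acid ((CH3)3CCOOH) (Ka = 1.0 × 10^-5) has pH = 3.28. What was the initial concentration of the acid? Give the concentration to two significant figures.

C₀ = 2.8 × 10^-2 M

[H+] = 10^(-3.28) = 5.25 × 10^-4 M = x
Ka = x²/(C₀ − x) ⇒ C₀ = x + x²/Ka
C₀ = 5.25 × 10^-4 + (5.25 × 10^-4)²/(1.0 × 10^-5) = 2.81 × 10^-2 M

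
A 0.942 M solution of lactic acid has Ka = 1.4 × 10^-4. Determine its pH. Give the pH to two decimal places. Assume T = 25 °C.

pH = 1.94

CH3CH(OH)COOH ⇌ CH3CH(OH)COO- + H+
From the ICE table, Ka = x²/(0.942 − x) = 1.4 × 10^-4.
Assume x ≪ 0.942: x ≈ √(1.4 × 10^-4 × 0.942) = 1.15 × 10^-2 M
pH = −log[H+] = −log(1.15 × 10^-2) = 1.94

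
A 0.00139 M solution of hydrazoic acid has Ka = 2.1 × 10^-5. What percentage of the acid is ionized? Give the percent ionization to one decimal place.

11.6%

HN3 ⇌ N3- + H+; let x = [H+] at equilibrium.
Solve x² + 2.1e-05x − 2.92e-08 = 0 → x = 1.61 × 10^-4 M
% ionization = x/C₀ × 100% = 1.61 × 10^-4/0.00139 × 100% = 11.6%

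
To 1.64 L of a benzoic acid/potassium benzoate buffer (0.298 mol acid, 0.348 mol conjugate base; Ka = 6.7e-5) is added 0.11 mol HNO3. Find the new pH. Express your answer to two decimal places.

pH = 3.94

Added H+ converts C6H5COO- to C6H5COOH: C6H5COOH → 0.408 mol, C6H5COO- → 0.238 mol.
pKa = −log(6.7 × 10^-5) = 4.174
pH = pKa + log(n_C6H5COO-/n_C6H5COOH) = 4.174 + log(0.238/0.408) = 4.174 + (-0.234)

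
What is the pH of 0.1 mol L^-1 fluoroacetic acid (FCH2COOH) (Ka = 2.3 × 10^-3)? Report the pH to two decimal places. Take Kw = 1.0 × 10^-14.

FCH2COOH ⇌ FCH2COO- + H+
From the ICE table, Ka = x²/(0.1 − x) = 2.3 × 10^-3.
Here C₀/Ka ≈ 43.5, so the small-x approximation fails. Use the quadratic:
x = (−Ka + √(Ka² + 4·Ka·C₀))/2 = 1.41 × 10^-2 M
pH = −log(1.41 × 10^-2) = 1.85

pH = 1.85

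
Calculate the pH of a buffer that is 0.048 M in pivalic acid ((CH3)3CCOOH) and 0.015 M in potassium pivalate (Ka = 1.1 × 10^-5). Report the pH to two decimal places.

pH = 4.45

pKa = −log(1.1 × 10^-5) = 4.959
pH = pKa + log([A⁻]/[HA]) = 4.959 + log(0.015/0.048)
pH = 4.959 + (-0.505) = 4.45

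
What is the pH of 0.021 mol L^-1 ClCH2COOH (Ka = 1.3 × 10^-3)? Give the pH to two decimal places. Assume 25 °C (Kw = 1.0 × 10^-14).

ClCH2COOH ⇌ ClCH2COO- + H+
From the ICE table, Ka = [H+]²/(0.021 − [H+]) = 1.3 × 10^-3.
Here C₀/Ka ≈ 16.2, so the small-[H+] approximation fails. Use the quadratic:
[H+] = (−Ka + √(Ka² + 4·Ka·C₀))/2 = 4.62 × 10^-3 M
pH = −log(4.62 × 10^-3) = 2.34

pH = 2.34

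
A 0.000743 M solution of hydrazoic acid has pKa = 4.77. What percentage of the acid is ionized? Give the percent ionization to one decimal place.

HN3 ⇌ N3- + H+; let x = [H+] at equilibrium.
Ka = 10^(−4.77) = 1.70 × 10^-5
Solve x² + 1.7e-05x − 1.26e-08 = 0 → x = 1.04 × 10^-4 M
% ionization = x/C₀ × 100% = 1.04 × 10^-4/0.000743 × 100% = 14.0%

14.0%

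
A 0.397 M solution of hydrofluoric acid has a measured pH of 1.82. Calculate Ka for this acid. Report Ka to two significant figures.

[H+] = 10^(-1.82) = 1.51 × 10^-2 M
At equilibrium [HA] = 0.397 − 1.51 × 10^-2 = 3.82 × 10^-1 M
Ka = [H+][A-]/[HA] = (1.51 × 10^-2)² / 3.82 × 10^-1 = 6.0 × 10^-4

Ka = 6.0 × 10^-4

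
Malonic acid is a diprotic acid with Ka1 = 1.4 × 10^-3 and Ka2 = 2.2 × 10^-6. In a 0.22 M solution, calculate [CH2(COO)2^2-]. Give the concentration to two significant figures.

2.2 × 10^-6 M

First ionization gives [H+] ≈ [CH2(COOH)COO-] = 1.69 × 10^-2 M.
Second step: Ka2 = [H+][CH2(COO)2^2-]/[CH2(COOH)COO-] ≈ [CH2(COO)2^2-] (since [H+] ≈ [CH2(COOH)COO-]).
So [CH2(COO)2^2-] ≈ Ka2.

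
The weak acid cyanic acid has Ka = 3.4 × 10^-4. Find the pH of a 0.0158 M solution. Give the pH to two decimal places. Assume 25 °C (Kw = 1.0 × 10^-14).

HOCN ⇌ OCN- + H+
Let x = [H+] at equilibrium. Ka = x²/(0.0158 − x).
x is not negligible relative to C₀; solve x² + 0.00034·x − 5.37e-06 = 0.
x = [−0.00034 + √(0.00034² + 2.15e-05)]/2 = 2.15 × 10^-3 M
pH = −log(2.15 × 10^-3) = 2.67

pH = 2.67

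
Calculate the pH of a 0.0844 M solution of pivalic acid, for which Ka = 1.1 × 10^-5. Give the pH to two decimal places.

(CH3)3CCOOH ⇌ (CH3)3CCOO- + H+
From the ICE table, Ka = x²/(0.0844 − x) = 1.1 × 10^-5.
Assume x ≪ 0.0844: x ≈ √(1.1 × 10^-5 × 0.0844) = 9.64 × 10^-4 M
(x/C₀ = 1.1% < 5%, so the approximation holds.)
pH = −log(9.64 × 10^-4) = 3.02

pH = 3.02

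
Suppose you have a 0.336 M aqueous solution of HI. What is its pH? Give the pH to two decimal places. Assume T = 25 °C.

HI is a strong acid and dissociates completely, so [H+] = 0.336 M.
pH = -log(0.336) = 0.47

pH = 0.47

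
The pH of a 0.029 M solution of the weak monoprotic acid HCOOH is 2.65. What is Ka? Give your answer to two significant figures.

[H+] = 10^(-2.65) = 2.24 × 10^-3 M
At equilibrium [HA] = 0.029 − 2.24 × 10^-3 = 2.68 × 10^-2 M
Ka = [H+][A-]/[HA] = (2.24 × 10^-3)² / 2.68 × 10^-2 = 1.9 × 10^-4

Ka = 1.9 × 10^-4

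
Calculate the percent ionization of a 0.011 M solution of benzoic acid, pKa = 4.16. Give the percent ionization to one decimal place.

7.6%

C6H5COOH ⇌ C6H5COO- + H+; let x = [H+] at equilibrium.
Ka = 10^(−4.16) = 6.92 × 10^-5
Ka = x²/(C₀ − x); solving the quadratic gives x = 8.39 × 10^-4 M.
% ionization = x/C₀ × 100% = 8.39 × 10^-4/0.011 × 100% = 7.6%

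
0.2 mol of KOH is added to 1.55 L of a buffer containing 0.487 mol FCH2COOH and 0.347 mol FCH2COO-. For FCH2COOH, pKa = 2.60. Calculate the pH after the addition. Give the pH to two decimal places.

OH- converts FCH2COOH to FCH2COO-: FCH2COOH → 0.287 mol, FCH2COO- → 0.547 mol.
Henderson–Hasselbalch with mole ratio 0.547/0.287: pH = 2.60 + (+0.280)

pH = 2.88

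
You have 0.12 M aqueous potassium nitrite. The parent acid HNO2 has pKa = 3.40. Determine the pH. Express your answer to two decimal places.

NO2- is the conjugate base of the weak acid HNO2.
Ka = 10^(−3.40) = 3.98 × 10^-4
Kb = Kw/Ka = 1.0×10^-14 / 3.98 × 10^-4 = 2.51 × 10^-11
From the ICE table, Kb = x²/(0.12 − x) = 2.51 × 10^-11.
Assume x ≪ 0.12: x ≈ √(2.51 × 10^-11 × 0.12) = 1.74 × 10^-6 M
Check: 0.0014% ionized — well under 5%, approximation valid.
pOH = 5.76, so pH = 14.00 − pOH = 8.24

pH = 8.24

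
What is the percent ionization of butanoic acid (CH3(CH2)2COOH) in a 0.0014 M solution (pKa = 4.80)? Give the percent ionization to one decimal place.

CH3(CH2)2COOH ⇌ CH3(CH2)2COO- + H+; let x = [H+] at equilibrium.
Ka = 10^(−4.80) = 1.58 × 10^-5
Ka = x²/(C₀ − x); solving the quadratic gives x = 1.41 × 10^-4 M.
% ionization = x/C₀ × 100% = 1.41 × 10^-4/0.0014 × 100% = 10.1%

10.1%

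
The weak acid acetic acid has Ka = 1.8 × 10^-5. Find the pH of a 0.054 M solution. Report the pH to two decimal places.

CH3COOH ⇌ CH3COO- + H+
Let x = [H+] at equilibrium. Ka = x²/(0.054 − x).
Since Ka ≪ C₀, x ≈ √(Ka·C₀) = 9.86 × 10^-4 M.
pH = −log[H+] = −log(9.86 × 10^-4) = 3.01

pH = 3.01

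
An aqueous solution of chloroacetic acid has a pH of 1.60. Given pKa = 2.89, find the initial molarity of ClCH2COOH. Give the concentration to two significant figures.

[H+] = 10^(-1.60) = 2.51 × 10^-2 M = x
Ka = 10^(−2.89) = 1.29 × 10^-3
Ka = x²/(C₀ − x) ⇒ C₀ = x + x²/Ka
C₀ = 2.51 × 10^-2 + (2.51 × 10^-2)²/(1.29 × 10^-3) = 5.13 × 10^-1 M

C₀ = 5.1 × 10^-1 M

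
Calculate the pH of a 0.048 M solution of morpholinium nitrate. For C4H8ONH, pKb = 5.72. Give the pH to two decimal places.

pH = 4.80

C4H8ONH2+ is the conjugate acid of the weak base C4H8ONH.
Kb = 10^(−5.72) = 1.91 × 10^-6
Ka = Kw/Kb = 1.0×10^-14 / 1.91 × 10^-6 = 5.24 × 10^-9
From the ICE table, Ka = [H+]²/(0.048 − [H+]) = 5.24 × 10^-9.
Since Ka ≪ C₀, [H+] ≈ √(Ka·C₀) = 1.59 × 10^-5 M.
([H+]/C₀ = 0.033% < 5%, so the approximation holds.)
pH = −log(1.59 × 10^-5) = 4.80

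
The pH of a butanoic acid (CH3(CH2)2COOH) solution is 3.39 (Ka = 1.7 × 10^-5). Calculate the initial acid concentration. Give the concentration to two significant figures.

C₀ = 1.0 × 10^-2 M

[H+] = 10^(-3.39) = 4.07 × 10^-4 M = x
Ka = x²/(C₀ − x) ⇒ C₀ = x + x²/Ka
C₀ = 4.07 × 10^-4 + (4.07 × 10^-4)²/(1.7 × 10^-5) = 1.02 × 10^-2 M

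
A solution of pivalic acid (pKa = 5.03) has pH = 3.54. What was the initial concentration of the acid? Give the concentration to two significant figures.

[H+] = 10^(-3.54) = 2.88 × 10^-4 M = x
Ka = 10^(−5.03) = 9.33 × 10^-6
Ka = x²/(C₀ − x) ⇒ C₀ = x + x²/Ka
C₀ = 2.88 × 10^-4 + (2.88 × 10^-4)²/(9.33 × 10^-6) = 9.18 × 10^-3 M

C₀ = 9.2 × 10^-3 M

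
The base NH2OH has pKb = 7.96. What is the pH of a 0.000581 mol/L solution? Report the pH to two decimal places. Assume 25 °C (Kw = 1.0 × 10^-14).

pH = 8.40

NH2OH + H2O ⇌ NH3OH+ + OH-
Kb = 10^(−7.96) = 1.10 × 10^-8
Let x = [OH-] at equilibrium. Kb = x²/(0.000581 − x).
Assume x ≪ 0.000581: x ≈ √(1.10 × 10^-8 × 0.000581) = 2.53 × 10^-6 M
Check: 0.44% ionized — well under 5%, approximation valid.
pOH = 5.60, so pH = 14.00 − pOH = 8.40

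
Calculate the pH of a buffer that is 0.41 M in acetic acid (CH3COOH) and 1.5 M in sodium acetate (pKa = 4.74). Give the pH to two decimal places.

Henderson–Hasselbalch: pH = pKa + log([CH3COO-]/[CH3COOH]) = 4.74 + log(1.5/0.41)
pH = 4.74 + (+0.563) = 5.30

pH = 5.30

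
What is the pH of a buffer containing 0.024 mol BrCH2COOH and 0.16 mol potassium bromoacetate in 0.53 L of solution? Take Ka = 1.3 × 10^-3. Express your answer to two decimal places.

pKa = −log(1.3 × 10^-3) = 2.886
pH = pKa + log([A⁻]/[HA]) = 2.886 + log(0.16/0.024)
pH = 2.886 + (+0.824) = 3.71

pH = 3.71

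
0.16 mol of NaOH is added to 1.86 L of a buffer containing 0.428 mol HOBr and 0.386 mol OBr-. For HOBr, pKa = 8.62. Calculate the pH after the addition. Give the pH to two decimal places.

OH- converts HOBr to OBr-: HOBr → 0.268 mol, OBr- → 0.546 mol.
pH = pKa + log([A⁻]/[HA]) = 8.62 + log(0.546/0.268) = 8.62 +0.309

pH = 8.93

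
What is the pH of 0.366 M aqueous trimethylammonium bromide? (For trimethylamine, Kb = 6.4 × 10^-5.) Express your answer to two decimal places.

(CH3)3NH+ is the conjugate acid of the weak base (CH3)3N.
Ka = Kw/Kb = 1.0×10^-14 / 6.4 × 10^-5 = 1.56 × 10^-10
From the ICE table, Ka = x²/(0.366 − x) = 1.56 × 10^-10.
Assume x ≪ 0.366: x ≈ √(1.56 × 10^-10 × 0.366) = 7.56 × 10^-6 M
pH = −log[H+] = −log(7.56 × 10^-6) = 5.12

pH = 5.12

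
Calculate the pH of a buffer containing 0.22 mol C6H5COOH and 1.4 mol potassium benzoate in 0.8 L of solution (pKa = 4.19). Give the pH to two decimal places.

pH = pKa + log([A⁻]/[HA]) = 4.19 + log(1.4/0.22)
pH = 4.19 + (+0.804) = 4.99

pH = 4.99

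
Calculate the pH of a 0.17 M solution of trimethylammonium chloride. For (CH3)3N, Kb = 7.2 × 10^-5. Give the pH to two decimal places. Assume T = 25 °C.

(CH3)3NH+ is the conjugate acid of the weak base (CH3)3N.
Ka = Kw/Kb = 1.0×10^-14 / 7.2 × 10^-5 = 1.39 × 10^-10
Let x = [H+] at equilibrium. Ka = x²/(0.17 − x).
Neglecting x in the denominator: x = √(1.39 × 10^-10 × 0.17) = 4.86 × 10^-6 M
pH = −log(4.86 × 10^-6) = 5.31

pH = 5.31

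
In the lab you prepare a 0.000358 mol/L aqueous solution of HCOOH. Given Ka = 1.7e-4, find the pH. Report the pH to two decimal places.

pH = 3.75

HCOOH ⇌ HCOO- + H+
Let x = [H+] at equilibrium. Ka = x²/(0.000358 − x).
The 5% rule fails; solving x² + Ka·x − Ka·C₀ = 0 exactly:
x = [−0.00017 + √(0.00017² + 2.43e-07)]/2 = 1.76 × 10^-4 M
pH = −log(1.76 × 10^-4) = 3.75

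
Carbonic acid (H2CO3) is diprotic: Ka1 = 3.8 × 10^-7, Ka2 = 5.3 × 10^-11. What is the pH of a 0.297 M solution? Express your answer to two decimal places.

pH = 3.47

Since Ka1 ≫ Ka2, the first ionization dominates [H+].
Ka1 = x²/(0.297 − x) = 3.8 × 10^-7
x ≈ √(3.8 × 10^-7 × 0.297) = 3.36 × 10^-4 M
pH = −log(3.36 × 10^-4) = 3.47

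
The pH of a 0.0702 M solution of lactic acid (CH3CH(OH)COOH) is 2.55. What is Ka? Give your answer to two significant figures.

[H+] = 10^(-2.55) = 2.82 × 10^-3 M
At equilibrium [HA] = 0.0702 − 2.82 × 10^-3 = 6.74 × 10^-2 M
Ka = [H+][A-]/[HA] = (2.82 × 10^-3)² / 6.74 × 10^-2 = 1.2 × 10^-4

Ka = 1.2 × 10^-4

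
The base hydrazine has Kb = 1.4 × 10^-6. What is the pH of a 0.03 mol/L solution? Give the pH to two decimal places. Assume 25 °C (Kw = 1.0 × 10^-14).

pH = 10.31

N2H4 + H2O ⇌ N2H5+ + OH-
From the ICE table, Kb = x²/(0.03 − x) = 1.4 × 10^-6.
Since Kb ≪ C₀, x ≈ √(Kb·C₀) = 2.05 × 10^-4 M.
Check: 0.68% ionized — well under 5%, approximation valid.
pOH = 3.69, so pH = 14.00 − pOH = 10.31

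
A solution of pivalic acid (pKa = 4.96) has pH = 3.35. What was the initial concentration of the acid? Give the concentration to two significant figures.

[H+] = 10^(-3.35) = 4.47 × 10^-4 M = x
Ka = 10^(−4.96) = 1.10 × 10^-5
Ka = x²/(C₀ − x) ⇒ C₀ = x + x²/Ka
C₀ = 4.47 × 10^-4 + (4.47 × 10^-4)²/(1.10 × 10^-5) = 1.86 × 10^-2 M

C₀ = 1.9 × 10^-2 M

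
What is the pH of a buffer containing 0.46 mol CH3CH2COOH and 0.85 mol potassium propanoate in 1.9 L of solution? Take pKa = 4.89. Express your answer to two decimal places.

pH = pKa + log([A⁻]/[HA]) = 4.89 + log(0.85/0.46)
pH = 4.89 + (+0.267) = 5.16

pH = 5.16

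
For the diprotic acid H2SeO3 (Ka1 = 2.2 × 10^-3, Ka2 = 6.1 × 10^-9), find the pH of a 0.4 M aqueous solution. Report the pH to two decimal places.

Ka1 ≫ Ka2, so treat the first dissociation as the only significant source of H+.
Ka1 = x²/(0.4 − x) = 2.2 × 10^-3
Solving the quadratic: x = (−Ka1 + √(Ka1² + 4·Ka1·C₀))/2 = 2.86 × 10^-2 M
pH = −log(2.86 × 10^-2) = 1.54

pH = 1.54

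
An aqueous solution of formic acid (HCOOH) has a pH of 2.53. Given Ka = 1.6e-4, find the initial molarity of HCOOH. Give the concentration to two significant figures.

C₀ = 5.7 × 10^-2 M

[H+] = 10^(-2.53) = 2.95 × 10^-3 M = x
Ka = x²/(C₀ − x) ⇒ C₀ = x + x²/Ka
C₀ = 2.95 × 10^-3 + (2.95 × 10^-3)²/(1.6 × 10^-4) = 5.73 × 10^-2 M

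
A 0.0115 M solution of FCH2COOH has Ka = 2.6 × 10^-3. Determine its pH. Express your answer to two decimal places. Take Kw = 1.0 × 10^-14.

FCH2COOH ⇌ FCH2COO- + H+
Ka = [H+]²/(0.0115 − [H+]) = 2.6 × 10^-3
[H+] is not negligible relative to C₀; solve [H+]² + 0.0026·[H+] − 2.99e-05 = 0.
[H+] = [−0.0026 + √(0.0026² + 0.00012)]/2 = 4.32 × 10^-3 M
pH = −log(4.32 × 10^-3) = 2.36

pH = 2.36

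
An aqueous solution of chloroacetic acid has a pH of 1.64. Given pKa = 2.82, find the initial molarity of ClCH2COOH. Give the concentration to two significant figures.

[H+] = 10^(-1.64) = 2.29 × 10^-2 M = x
Ka = 10^(−2.82) = 1.51 × 10^-3
Ka = x²/(C₀ − x) ⇒ C₀ = x + x²/Ka
C₀ = 2.29 × 10^-2 + (2.29 × 10^-2)²/(1.51 × 10^-3) = 3.70 × 10^-1 M

C₀ = 3.7 × 10^-1 M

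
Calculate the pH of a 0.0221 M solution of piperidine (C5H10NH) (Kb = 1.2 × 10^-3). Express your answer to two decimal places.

pH = 11.66

C5H10NH + H2O ⇌ C5H10NH2+ + OH-
From the ICE table, Kb = [OH-]²/(0.0221 − [OH-]) = 1.2 × 10^-3.
The 5% rule fails; solving [OH-]² + Kb·[OH-] − Kb·C₀ = 0 exactly:
[OH-] = (−Kb + √(Kb² + 4·Kb·C₀))/2 = 4.58 × 10^-3 M
pOH = 2.34, so pH = 14.00 − pOH = 11.66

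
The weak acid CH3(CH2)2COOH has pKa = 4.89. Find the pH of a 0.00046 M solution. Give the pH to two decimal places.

pH = 4.15

CH3(CH2)2COOH ⇌ CH3(CH2)2COO- + H+
Ka = 10^(−4.89) = 1.29 × 10^-5
From the ICE table, Ka = x²/(0.00046 − x) = 1.29 × 10^-5.
x is not negligible relative to C₀; solve x² + 1.29e-05·x − 5.93e-09 = 0.
x = [−1.29e-05 + √(1.29e-05² + 2.37e-08)]/2 = 7.09 × 10^-5 M
pH = −log(7.09 × 10^-5) = 4.15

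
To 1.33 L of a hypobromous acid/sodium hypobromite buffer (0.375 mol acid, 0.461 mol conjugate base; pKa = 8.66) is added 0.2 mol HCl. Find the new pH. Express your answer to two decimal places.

Added H+ converts OBr- to HOBr: HOBr → 0.575 mol, OBr- → 0.261 mol.
Henderson–Hasselbalch with mole ratio 0.261/0.575: pH = 8.66 + (-0.343)

pH = 8.32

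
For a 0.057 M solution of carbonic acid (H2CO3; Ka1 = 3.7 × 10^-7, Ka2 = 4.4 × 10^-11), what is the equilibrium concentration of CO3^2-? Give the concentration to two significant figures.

4.4 × 10^-11 M

First ionization gives [H+] ≈ [HCO3-] = 1.45 × 10^-4 M.
Second step: Ka2 = [H+][CO3^2-]/[HCO3-] ≈ [CO3^2-] (since [H+] ≈ [HCO3-]).
So [CO3^2-] ≈ Ka2.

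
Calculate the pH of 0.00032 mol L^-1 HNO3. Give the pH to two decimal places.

HNO3 is a strong acid and dissociates completely, so [H+] = 0.00032 M.
pH = -log(0.00032) = 3.49

pH = 3.49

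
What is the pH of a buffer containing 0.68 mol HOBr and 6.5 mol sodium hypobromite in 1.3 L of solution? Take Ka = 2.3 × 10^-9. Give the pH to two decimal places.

pKa = −log(2.3 × 10^-9) = 8.638
pH = pKa + log([A⁻]/[HA]) = 8.638 + log(6.5/0.68)
pH = 8.638 + (+0.980) = 9.62

pH = 9.62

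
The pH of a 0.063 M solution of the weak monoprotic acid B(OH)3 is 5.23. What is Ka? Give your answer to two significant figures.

Ka = 5.5 × 10^-10

[H+] = 10^(-5.23) = 5.89 × 10^-6 M
At equilibrium [HA] = 0.063 − 5.89 × 10^-6 = 6.30 × 10^-2 M
Ka = [H+][A-]/[HA] = (5.89 × 10^-6)² / 6.30 × 10^-2 = 5.5 × 10^-10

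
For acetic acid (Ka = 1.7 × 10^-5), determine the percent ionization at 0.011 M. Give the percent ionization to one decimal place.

CH3COOH ⇌ CH3COO- + H+; let x = [H+] at equilibrium.
x ≈ √(Ka·C₀) = √(1.7 × 10^-5 × 0.011) = 4.32 × 10^-4 M
% ionization = x/C₀ × 100% = 4.32 × 10^-4/0.011 × 100% = 3.9%

3.9%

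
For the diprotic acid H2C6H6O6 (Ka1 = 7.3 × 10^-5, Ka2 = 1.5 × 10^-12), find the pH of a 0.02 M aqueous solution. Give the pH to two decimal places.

Ka1 ≫ Ka2, so treat the first dissociation as the only significant source of H+.
Ka1 = x²/(0.02 − x) = 7.3 × 10^-5
Solving the quadratic: x = (−Ka1 + √(Ka1² + 4·Ka1·C₀))/2 = 1.17 × 10^-3 M
pH = −log(1.17 × 10^-3) = 2.93

pH = 2.93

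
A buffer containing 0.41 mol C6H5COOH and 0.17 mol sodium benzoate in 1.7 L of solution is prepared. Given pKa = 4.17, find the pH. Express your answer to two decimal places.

pH = 3.79

Using pH = pKa + log([base]/[acid]) with [base]/[acid] = 0.17/0.41:
pH = 4.17 + (-0.382) = 3.79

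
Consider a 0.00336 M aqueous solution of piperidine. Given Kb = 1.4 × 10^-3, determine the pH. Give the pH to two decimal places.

pH = 11.20

C5H10NH + H2O ⇌ C5H10NH2+ + OH-
From the ICE table, Kb = [OH-]²/(0.00336 − [OH-]) = 1.4 × 10^-3.
Here C₀/Kb ≈ 2.4, so the small-[OH-] approximation fails. Use the quadratic:
[OH-] = [−0.0014 + √(0.0014² + 1.88e-05)]/2 = 1.58 × 10^-3 M
pOH = 2.80, so pH = 14.00 − pOH = 11.20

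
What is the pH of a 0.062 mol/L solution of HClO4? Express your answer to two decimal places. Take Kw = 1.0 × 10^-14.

HClO4 is a strong acid and dissociates completely, so [H+] = 0.062 M.
pH = -log(0.062) = 1.21

pH = 1.21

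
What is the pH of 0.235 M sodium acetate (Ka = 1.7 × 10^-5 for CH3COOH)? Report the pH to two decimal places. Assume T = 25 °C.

CH3COO- is the conjugate base of the weak acid CH3COOH.
Kb = Kw/Ka = 1.0×10^-14 / 1.7 × 10^-5 = 5.88 × 10^-10
Kb = [OH-]²/(0.235 − [OH-]) = 5.88 × 10^-10
Assume [OH-] ≪ 0.235: [OH-] ≈ √(5.88 × 10^-10 × 0.235) = 1.18 × 10^-5 M
pOH = −log(1.18 × 10^-5) = 4.93; pH = 14.00 − 4.93 = 9.07

pH = 9.07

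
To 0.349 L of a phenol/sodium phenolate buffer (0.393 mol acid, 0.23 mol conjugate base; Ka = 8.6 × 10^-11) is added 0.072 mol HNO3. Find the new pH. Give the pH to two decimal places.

After neutralization: n(C6H5OH) = 0.465 mol, n(C6H5O-) = 0.158 mol.
pKa = −log(8.6 × 10^-11) = 10.066
pH = pKa + log([A⁻]/[HA]) = 10.066 + log(0.158/0.465) = 10.066 -0.469

pH = 9.60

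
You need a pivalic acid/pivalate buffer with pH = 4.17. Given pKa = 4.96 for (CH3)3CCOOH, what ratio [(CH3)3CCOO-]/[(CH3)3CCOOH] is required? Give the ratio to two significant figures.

pH = pKa + log(r) ⇒ log(r) = 4.17 − 4.96 = -0.79
r = [(CH3)3CCOO-]/[(CH3)3CCOOH] = 10^(-0.79) = 0.162

ratio = 0.16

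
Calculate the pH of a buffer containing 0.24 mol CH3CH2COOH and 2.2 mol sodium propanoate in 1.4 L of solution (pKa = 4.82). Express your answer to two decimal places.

pH = pKa + log([A⁻]/[HA]) = 4.82 + log(2.2/0.24)
pH = 4.82 + (+0.962) = 5.78

pH = 5.78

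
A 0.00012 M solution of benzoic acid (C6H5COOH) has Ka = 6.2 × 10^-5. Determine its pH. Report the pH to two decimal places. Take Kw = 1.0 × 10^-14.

pH = 4.22

C6H5COOH ⇌ C6H5COO- + H+
Ka = [H+]²/(0.00012 − [H+]) = 6.2 × 10^-5
[H+] is not negligible relative to C₀; solve [H+]² + 6.2e-05·[H+] − 7.44e-09 = 0.
[H+] = [−6.2e-05 + √(6.2e-05² + 2.98e-08)]/2 = 6.07 × 10^-5 M
pH = −log(6.07 × 10^-5) = 4.22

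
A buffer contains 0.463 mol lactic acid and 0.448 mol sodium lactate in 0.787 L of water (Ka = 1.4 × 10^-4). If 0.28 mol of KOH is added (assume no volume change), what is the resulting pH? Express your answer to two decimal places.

OH- converts CH3CH(OH)COOH to CH3CH(OH)COO-: CH3CH(OH)COOH → 0.183 mol, CH3CH(OH)COO- → 0.728 mol.
pKa = −log(1.4 × 10^-4) = 3.854
pH = pKa + log([A⁻]/[HA]) = 3.854 + log(0.728/0.183) = 3.854 +0.600

pH = 4.45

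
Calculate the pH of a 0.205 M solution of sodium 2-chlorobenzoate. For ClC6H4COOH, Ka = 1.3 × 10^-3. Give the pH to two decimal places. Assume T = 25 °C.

pH = 8.10

ClC6H4COO- is the conjugate base of the weak acid ClC6H4COOH.
Kb = Kw/Ka = 1.0×10^-14 / 1.3 × 10^-3 = 7.69 × 10^-12
From the ICE table, Kb = [OH-]²/(0.205 − [OH-]) = 7.69 × 10^-12.
Assume [OH-] ≪ 0.205: [OH-] ≈ √(7.69 × 10^-12 × 0.205) = 1.26 × 10^-6 M
([OH-]/C₀ = 0.00061% < 5%, so the approximation holds.)
pOH = −log(1.26 × 10^-6) = 5.90; pH = 14.00 − 5.90 = 8.10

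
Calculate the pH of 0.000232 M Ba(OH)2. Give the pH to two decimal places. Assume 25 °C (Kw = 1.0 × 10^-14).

pH = 10.67

Ba(OH)2 is a strong base (each formula unit releases 2 OH-); [OH-] = 0.000464 M.
pOH = -log(0.000464) = 3.33
pH = 14.00 - 3.33 = 10.67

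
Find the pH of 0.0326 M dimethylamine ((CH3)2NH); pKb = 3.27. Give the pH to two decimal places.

pH = 11.59

(CH3)2NH + H2O ⇌ (CH3)2NH2+ + OH-
Kb = 10^(−3.27) = 5.37 × 10^-4
From the ICE table, Kb = [OH-]²/(0.0326 − [OH-]) = 5.37 × 10^-4.
[OH-] is not negligible relative to C₀; solve [OH-]² + 0.000537·[OH-] − 1.75e-05 = 0.
[OH-] = [−0.000537 + √(0.000537² + 7e-05)]/2 = 3.92 × 10^-3 M
pOH = −log(3.92 × 10^-3) = 2.41; pH = 14.00 − 2.41 = 11.59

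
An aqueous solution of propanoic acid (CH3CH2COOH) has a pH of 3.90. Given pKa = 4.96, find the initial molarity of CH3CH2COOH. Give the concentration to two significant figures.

[H+] = 10^(-3.90) = 1.26 × 10^-4 M = x
Ka = 10^(−4.96) = 1.10 × 10^-5
Ka = x²/(C₀ − x) ⇒ C₀ = x + x²/Ka
C₀ = 1.26 × 10^-4 + (1.26 × 10^-4)²/(1.10 × 10^-5) = 1.57 × 10^-3 M

C₀ = 1.6 × 10^-3 M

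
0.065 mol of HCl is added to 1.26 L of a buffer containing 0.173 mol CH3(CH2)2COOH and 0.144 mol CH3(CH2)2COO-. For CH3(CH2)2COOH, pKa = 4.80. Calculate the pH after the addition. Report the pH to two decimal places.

After neutralization: n(CH3(CH2)2COOH) = 0.238 mol, n(CH3(CH2)2COO-) = 0.079 mol.
pH = pKa + log([A⁻]/[HA]) = 4.80 + log(0.079/0.238) = 4.80 -0.479

pH = 4.32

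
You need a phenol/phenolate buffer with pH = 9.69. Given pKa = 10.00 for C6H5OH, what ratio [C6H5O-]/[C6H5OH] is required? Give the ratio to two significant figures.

ratio = 0.49

pH = pKa + log(r) ⇒ log(r) = 9.69 − 10.00 = -0.31
r = [C6H5O-]/[C6H5OH] = 10^(-0.31) = 0.49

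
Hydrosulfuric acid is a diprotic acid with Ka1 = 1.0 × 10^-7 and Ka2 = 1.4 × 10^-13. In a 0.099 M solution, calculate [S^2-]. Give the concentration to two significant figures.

First ionization gives [H+] ≈ [HS-] = 9.95 × 10^-5 M.
Second step: Ka2 = [H+][S^2-]/[HS-] ≈ [S^2-] (since [H+] ≈ [HS-]).
So [S^2-] ≈ Ka2.

1.4 × 10^-13 M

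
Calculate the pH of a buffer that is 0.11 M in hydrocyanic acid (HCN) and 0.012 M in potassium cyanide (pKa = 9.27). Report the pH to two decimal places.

pH = 8.31

Using pH = pKa + log([base]/[acid]) with [base]/[acid] = 0.012/0.11:
pH = 9.27 + (-0.962) = 8.31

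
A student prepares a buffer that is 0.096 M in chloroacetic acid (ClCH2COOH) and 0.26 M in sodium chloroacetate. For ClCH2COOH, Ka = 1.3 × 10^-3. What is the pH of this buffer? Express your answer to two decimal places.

pH = 3.32

pKa = −log(1.3 × 10^-3) = 2.886
pH = pKa + log([A⁻]/[HA]) = 2.886 + log(0.26/0.096)
pH = 2.886 + (+0.433) = 3.32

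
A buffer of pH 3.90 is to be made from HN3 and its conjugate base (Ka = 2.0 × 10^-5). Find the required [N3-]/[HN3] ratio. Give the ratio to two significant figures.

ratio = 0.16

pKa = -log(2.0 × 10^-5) = 4.699
pH = pKa + log(r) ⇒ log(r) = 3.90 − 4.699 = -0.799
r = [N3-]/[HN3] = 10^(-0.799) = 0.159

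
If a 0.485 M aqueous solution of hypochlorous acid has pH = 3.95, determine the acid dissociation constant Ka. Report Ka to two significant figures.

[H+] = 10^(-3.95) = 1.12 × 10^-4 M
At equilibrium [HA] = 0.485 − 1.12 × 10^-4 = 4.85 × 10^-1 M
Ka = [H+][A-]/[HA] = (1.12 × 10^-4)² / 4.85 × 10^-1 = 2.6 × 10^-8

Ka = 2.6 × 10^-8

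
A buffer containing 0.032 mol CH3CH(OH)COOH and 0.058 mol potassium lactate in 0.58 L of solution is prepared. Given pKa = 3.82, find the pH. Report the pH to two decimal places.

pH = pKa + log([A⁻]/[HA]) = 3.82 + log(0.058/0.032)
pH = 3.82 + (+0.258) = 4.08

pH = 4.08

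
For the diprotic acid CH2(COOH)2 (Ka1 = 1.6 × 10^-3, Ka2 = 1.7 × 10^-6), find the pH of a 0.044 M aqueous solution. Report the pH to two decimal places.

Ka1 ≫ Ka2, so treat the first dissociation as the only significant source of H+.
Ka1 = x²/(0.044 − x) = 1.6 × 10^-3
Solving the quadratic: x = (−Ka1 + √(Ka1² + 4·Ka1·C₀))/2 = 7.63 × 10^-3 M
pH = −log(7.63 × 10^-3) = 2.12

pH = 2.12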